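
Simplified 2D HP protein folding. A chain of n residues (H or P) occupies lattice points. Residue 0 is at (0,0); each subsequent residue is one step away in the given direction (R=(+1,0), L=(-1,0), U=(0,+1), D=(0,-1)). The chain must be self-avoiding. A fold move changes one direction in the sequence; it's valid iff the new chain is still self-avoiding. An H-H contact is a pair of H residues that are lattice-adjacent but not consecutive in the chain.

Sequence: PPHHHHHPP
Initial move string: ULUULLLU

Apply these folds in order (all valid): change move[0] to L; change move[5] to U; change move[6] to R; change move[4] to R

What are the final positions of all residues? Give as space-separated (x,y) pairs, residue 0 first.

Answer: (0,0) (-1,0) (-2,0) (-2,1) (-2,2) (-1,2) (-1,3) (0,3) (0,4)

Derivation:
Initial moves: ULUULLLU
Fold: move[0]->L => LLUULLLU (positions: [(0, 0), (-1, 0), (-2, 0), (-2, 1), (-2, 2), (-3, 2), (-4, 2), (-5, 2), (-5, 3)])
Fold: move[5]->U => LLUULULU (positions: [(0, 0), (-1, 0), (-2, 0), (-2, 1), (-2, 2), (-3, 2), (-3, 3), (-4, 3), (-4, 4)])
Fold: move[6]->R => LLUULURU (positions: [(0, 0), (-1, 0), (-2, 0), (-2, 1), (-2, 2), (-3, 2), (-3, 3), (-2, 3), (-2, 4)])
Fold: move[4]->R => LLUURURU (positions: [(0, 0), (-1, 0), (-2, 0), (-2, 1), (-2, 2), (-1, 2), (-1, 3), (0, 3), (0, 4)])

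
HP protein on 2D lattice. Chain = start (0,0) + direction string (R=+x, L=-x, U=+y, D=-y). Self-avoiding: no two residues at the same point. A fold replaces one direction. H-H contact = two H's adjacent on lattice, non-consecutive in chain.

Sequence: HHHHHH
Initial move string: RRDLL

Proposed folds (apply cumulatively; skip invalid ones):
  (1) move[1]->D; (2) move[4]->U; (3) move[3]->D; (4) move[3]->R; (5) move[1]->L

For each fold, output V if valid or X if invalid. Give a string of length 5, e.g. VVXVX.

Answer: VVXVX

Derivation:
Initial: RRDLL -> [(0, 0), (1, 0), (2, 0), (2, -1), (1, -1), (0, -1)]
Fold 1: move[1]->D => RDDLL VALID
Fold 2: move[4]->U => RDDLU VALID
Fold 3: move[3]->D => RDDDU INVALID (collision), skipped
Fold 4: move[3]->R => RDDRU VALID
Fold 5: move[1]->L => RLDRU INVALID (collision), skipped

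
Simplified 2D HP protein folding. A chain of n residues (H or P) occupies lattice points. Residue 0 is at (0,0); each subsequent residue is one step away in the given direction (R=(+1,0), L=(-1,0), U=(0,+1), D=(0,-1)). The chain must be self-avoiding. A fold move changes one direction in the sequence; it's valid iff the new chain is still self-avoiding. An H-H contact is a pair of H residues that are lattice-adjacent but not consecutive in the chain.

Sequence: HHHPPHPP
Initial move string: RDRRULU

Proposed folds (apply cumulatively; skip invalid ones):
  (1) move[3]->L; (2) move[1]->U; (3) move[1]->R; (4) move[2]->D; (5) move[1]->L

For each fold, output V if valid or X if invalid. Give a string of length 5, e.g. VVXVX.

Initial: RDRRULU -> [(0, 0), (1, 0), (1, -1), (2, -1), (3, -1), (3, 0), (2, 0), (2, 1)]
Fold 1: move[3]->L => RDRLULU INVALID (collision), skipped
Fold 2: move[1]->U => RURRULU VALID
Fold 3: move[1]->R => RRRRULU VALID
Fold 4: move[2]->D => RRDRULU INVALID (collision), skipped
Fold 5: move[1]->L => RLRRULU INVALID (collision), skipped

Answer: XVVXX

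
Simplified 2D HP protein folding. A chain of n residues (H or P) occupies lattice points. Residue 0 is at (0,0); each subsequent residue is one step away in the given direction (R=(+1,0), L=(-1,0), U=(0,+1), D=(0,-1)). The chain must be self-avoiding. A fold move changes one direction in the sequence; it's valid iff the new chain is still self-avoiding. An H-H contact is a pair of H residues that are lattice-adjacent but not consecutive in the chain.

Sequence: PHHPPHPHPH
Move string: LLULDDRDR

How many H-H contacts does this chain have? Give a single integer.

Answer: 2

Derivation:
Positions: [(0, 0), (-1, 0), (-2, 0), (-2, 1), (-3, 1), (-3, 0), (-3, -1), (-2, -1), (-2, -2), (-1, -2)]
H-H contact: residue 2 @(-2,0) - residue 5 @(-3, 0)
H-H contact: residue 2 @(-2,0) - residue 7 @(-2, -1)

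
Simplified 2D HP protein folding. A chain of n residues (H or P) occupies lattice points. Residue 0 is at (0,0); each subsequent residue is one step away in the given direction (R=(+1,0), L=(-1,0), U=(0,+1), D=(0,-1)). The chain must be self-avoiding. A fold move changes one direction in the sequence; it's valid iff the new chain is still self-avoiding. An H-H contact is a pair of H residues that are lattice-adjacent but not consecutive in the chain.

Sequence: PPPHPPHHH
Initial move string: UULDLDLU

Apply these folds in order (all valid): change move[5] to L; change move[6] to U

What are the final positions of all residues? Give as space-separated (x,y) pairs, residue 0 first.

Answer: (0,0) (0,1) (0,2) (-1,2) (-1,1) (-2,1) (-3,1) (-3,2) (-3,3)

Derivation:
Initial moves: UULDLDLU
Fold: move[5]->L => UULDLLLU (positions: [(0, 0), (0, 1), (0, 2), (-1, 2), (-1, 1), (-2, 1), (-3, 1), (-4, 1), (-4, 2)])
Fold: move[6]->U => UULDLLUU (positions: [(0, 0), (0, 1), (0, 2), (-1, 2), (-1, 1), (-2, 1), (-3, 1), (-3, 2), (-3, 3)])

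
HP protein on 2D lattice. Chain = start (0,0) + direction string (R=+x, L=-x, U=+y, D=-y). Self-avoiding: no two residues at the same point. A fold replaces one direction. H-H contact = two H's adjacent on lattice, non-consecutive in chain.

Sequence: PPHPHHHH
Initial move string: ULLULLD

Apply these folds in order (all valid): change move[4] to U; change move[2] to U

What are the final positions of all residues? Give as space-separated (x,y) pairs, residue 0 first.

Answer: (0,0) (0,1) (-1,1) (-1,2) (-1,3) (-1,4) (-2,4) (-2,3)

Derivation:
Initial moves: ULLULLD
Fold: move[4]->U => ULLUULD (positions: [(0, 0), (0, 1), (-1, 1), (-2, 1), (-2, 2), (-2, 3), (-3, 3), (-3, 2)])
Fold: move[2]->U => ULUUULD (positions: [(0, 0), (0, 1), (-1, 1), (-1, 2), (-1, 3), (-1, 4), (-2, 4), (-2, 3)])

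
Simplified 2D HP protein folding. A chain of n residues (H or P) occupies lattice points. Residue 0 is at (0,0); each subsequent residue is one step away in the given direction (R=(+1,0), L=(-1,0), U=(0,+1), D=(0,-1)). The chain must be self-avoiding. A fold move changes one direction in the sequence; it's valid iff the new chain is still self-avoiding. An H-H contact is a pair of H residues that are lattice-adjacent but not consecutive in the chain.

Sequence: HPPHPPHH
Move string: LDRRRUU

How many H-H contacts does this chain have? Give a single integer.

Answer: 1

Derivation:
Positions: [(0, 0), (-1, 0), (-1, -1), (0, -1), (1, -1), (2, -1), (2, 0), (2, 1)]
H-H contact: residue 0 @(0,0) - residue 3 @(0, -1)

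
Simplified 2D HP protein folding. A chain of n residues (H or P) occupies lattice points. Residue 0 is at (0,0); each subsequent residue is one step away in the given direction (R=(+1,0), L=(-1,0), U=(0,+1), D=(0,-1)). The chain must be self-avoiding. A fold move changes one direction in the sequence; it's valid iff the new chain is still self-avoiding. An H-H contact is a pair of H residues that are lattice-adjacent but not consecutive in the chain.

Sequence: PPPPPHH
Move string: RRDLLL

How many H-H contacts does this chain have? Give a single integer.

Answer: 0

Derivation:
Positions: [(0, 0), (1, 0), (2, 0), (2, -1), (1, -1), (0, -1), (-1, -1)]
No H-H contacts found.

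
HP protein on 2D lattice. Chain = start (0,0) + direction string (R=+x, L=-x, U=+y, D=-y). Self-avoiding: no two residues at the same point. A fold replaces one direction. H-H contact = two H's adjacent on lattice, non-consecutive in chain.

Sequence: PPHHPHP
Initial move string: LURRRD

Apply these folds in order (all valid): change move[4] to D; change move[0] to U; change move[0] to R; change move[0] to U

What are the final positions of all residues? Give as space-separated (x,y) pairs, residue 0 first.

Answer: (0,0) (0,1) (0,2) (1,2) (2,2) (2,1) (2,0)

Derivation:
Initial moves: LURRRD
Fold: move[4]->D => LURRDD (positions: [(0, 0), (-1, 0), (-1, 1), (0, 1), (1, 1), (1, 0), (1, -1)])
Fold: move[0]->U => UURRDD (positions: [(0, 0), (0, 1), (0, 2), (1, 2), (2, 2), (2, 1), (2, 0)])
Fold: move[0]->R => RURRDD (positions: [(0, 0), (1, 0), (1, 1), (2, 1), (3, 1), (3, 0), (3, -1)])
Fold: move[0]->U => UURRDD (positions: [(0, 0), (0, 1), (0, 2), (1, 2), (2, 2), (2, 1), (2, 0)])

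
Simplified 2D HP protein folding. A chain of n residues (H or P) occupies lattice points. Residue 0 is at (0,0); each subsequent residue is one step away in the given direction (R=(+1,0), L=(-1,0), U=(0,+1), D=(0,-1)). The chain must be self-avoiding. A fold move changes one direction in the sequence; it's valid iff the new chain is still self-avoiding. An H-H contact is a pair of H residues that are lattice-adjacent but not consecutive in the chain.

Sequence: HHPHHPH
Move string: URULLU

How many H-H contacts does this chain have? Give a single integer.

Positions: [(0, 0), (0, 1), (1, 1), (1, 2), (0, 2), (-1, 2), (-1, 3)]
H-H contact: residue 1 @(0,1) - residue 4 @(0, 2)

Answer: 1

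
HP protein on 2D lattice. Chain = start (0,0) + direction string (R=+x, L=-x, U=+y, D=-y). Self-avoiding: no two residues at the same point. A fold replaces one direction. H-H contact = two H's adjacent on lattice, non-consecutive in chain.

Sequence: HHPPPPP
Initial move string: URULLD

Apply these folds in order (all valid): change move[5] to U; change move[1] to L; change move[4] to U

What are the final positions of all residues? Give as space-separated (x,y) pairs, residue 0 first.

Answer: (0,0) (0,1) (-1,1) (-1,2) (-2,2) (-2,3) (-2,4)

Derivation:
Initial moves: URULLD
Fold: move[5]->U => URULLU (positions: [(0, 0), (0, 1), (1, 1), (1, 2), (0, 2), (-1, 2), (-1, 3)])
Fold: move[1]->L => ULULLU (positions: [(0, 0), (0, 1), (-1, 1), (-1, 2), (-2, 2), (-3, 2), (-3, 3)])
Fold: move[4]->U => ULULUU (positions: [(0, 0), (0, 1), (-1, 1), (-1, 2), (-2, 2), (-2, 3), (-2, 4)])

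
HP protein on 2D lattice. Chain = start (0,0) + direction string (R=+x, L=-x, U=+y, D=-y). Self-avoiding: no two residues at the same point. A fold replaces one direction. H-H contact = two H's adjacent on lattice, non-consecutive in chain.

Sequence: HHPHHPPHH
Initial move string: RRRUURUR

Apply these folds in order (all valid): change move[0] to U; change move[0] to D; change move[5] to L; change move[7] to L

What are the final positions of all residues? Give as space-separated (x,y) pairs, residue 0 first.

Answer: (0,0) (0,-1) (1,-1) (2,-1) (2,0) (2,1) (1,1) (1,2) (0,2)

Derivation:
Initial moves: RRRUURUR
Fold: move[0]->U => URRUURUR (positions: [(0, 0), (0, 1), (1, 1), (2, 1), (2, 2), (2, 3), (3, 3), (3, 4), (4, 4)])
Fold: move[0]->D => DRRUURUR (positions: [(0, 0), (0, -1), (1, -1), (2, -1), (2, 0), (2, 1), (3, 1), (3, 2), (4, 2)])
Fold: move[5]->L => DRRUULUR (positions: [(0, 0), (0, -1), (1, -1), (2, -1), (2, 0), (2, 1), (1, 1), (1, 2), (2, 2)])
Fold: move[7]->L => DRRUULUL (positions: [(0, 0), (0, -1), (1, -1), (2, -1), (2, 0), (2, 1), (1, 1), (1, 2), (0, 2)])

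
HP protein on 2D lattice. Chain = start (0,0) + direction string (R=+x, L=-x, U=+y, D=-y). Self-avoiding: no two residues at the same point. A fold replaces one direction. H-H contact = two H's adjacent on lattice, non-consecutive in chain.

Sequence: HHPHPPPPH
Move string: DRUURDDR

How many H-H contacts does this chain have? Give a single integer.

Answer: 1

Derivation:
Positions: [(0, 0), (0, -1), (1, -1), (1, 0), (1, 1), (2, 1), (2, 0), (2, -1), (3, -1)]
H-H contact: residue 0 @(0,0) - residue 3 @(1, 0)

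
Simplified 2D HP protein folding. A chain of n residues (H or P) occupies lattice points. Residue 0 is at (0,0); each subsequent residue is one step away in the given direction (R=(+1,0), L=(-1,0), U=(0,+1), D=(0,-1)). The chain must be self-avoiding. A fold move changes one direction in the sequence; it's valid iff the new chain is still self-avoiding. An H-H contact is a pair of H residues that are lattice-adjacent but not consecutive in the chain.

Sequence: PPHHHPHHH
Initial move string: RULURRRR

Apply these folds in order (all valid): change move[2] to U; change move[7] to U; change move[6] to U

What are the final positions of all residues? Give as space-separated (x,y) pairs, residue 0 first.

Initial moves: RULURRRR
Fold: move[2]->U => RUUURRRR (positions: [(0, 0), (1, 0), (1, 1), (1, 2), (1, 3), (2, 3), (3, 3), (4, 3), (5, 3)])
Fold: move[7]->U => RUUURRRU (positions: [(0, 0), (1, 0), (1, 1), (1, 2), (1, 3), (2, 3), (3, 3), (4, 3), (4, 4)])
Fold: move[6]->U => RUUURRUU (positions: [(0, 0), (1, 0), (1, 1), (1, 2), (1, 3), (2, 3), (3, 3), (3, 4), (3, 5)])

Answer: (0,0) (1,0) (1,1) (1,2) (1,3) (2,3) (3,3) (3,4) (3,5)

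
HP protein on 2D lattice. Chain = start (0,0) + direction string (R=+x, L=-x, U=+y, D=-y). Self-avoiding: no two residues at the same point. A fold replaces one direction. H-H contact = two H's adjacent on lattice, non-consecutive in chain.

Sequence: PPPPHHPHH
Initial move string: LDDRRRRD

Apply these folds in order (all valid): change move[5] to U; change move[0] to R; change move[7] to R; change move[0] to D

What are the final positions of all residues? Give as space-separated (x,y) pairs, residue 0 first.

Initial moves: LDDRRRRD
Fold: move[5]->U => LDDRRURD (positions: [(0, 0), (-1, 0), (-1, -1), (-1, -2), (0, -2), (1, -2), (1, -1), (2, -1), (2, -2)])
Fold: move[0]->R => RDDRRURD (positions: [(0, 0), (1, 0), (1, -1), (1, -2), (2, -2), (3, -2), (3, -1), (4, -1), (4, -2)])
Fold: move[7]->R => RDDRRURR (positions: [(0, 0), (1, 0), (1, -1), (1, -2), (2, -2), (3, -2), (3, -1), (4, -1), (5, -1)])
Fold: move[0]->D => DDDRRURR (positions: [(0, 0), (0, -1), (0, -2), (0, -3), (1, -3), (2, -3), (2, -2), (3, -2), (4, -2)])

Answer: (0,0) (0,-1) (0,-2) (0,-3) (1,-3) (2,-3) (2,-2) (3,-2) (4,-2)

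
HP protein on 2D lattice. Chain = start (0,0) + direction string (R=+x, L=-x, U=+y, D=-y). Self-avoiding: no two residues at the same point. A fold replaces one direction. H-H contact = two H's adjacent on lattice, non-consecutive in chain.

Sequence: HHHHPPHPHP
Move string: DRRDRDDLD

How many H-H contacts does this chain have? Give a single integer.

Positions: [(0, 0), (0, -1), (1, -1), (2, -1), (2, -2), (3, -2), (3, -3), (3, -4), (2, -4), (2, -5)]
No H-H contacts found.

Answer: 0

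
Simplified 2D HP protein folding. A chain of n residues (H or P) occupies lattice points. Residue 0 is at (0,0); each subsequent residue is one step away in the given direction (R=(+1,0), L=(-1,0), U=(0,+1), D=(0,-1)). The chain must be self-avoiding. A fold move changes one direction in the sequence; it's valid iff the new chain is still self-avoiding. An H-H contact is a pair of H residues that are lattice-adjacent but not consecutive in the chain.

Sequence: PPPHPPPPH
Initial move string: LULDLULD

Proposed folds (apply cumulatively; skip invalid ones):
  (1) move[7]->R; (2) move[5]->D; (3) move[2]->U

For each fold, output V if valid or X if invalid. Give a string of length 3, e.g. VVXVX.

Initial: LULDLULD -> [(0, 0), (-1, 0), (-1, 1), (-2, 1), (-2, 0), (-3, 0), (-3, 1), (-4, 1), (-4, 0)]
Fold 1: move[7]->R => LULDLULR INVALID (collision), skipped
Fold 2: move[5]->D => LULDLDLD VALID
Fold 3: move[2]->U => LUUDLDLD INVALID (collision), skipped

Answer: XVX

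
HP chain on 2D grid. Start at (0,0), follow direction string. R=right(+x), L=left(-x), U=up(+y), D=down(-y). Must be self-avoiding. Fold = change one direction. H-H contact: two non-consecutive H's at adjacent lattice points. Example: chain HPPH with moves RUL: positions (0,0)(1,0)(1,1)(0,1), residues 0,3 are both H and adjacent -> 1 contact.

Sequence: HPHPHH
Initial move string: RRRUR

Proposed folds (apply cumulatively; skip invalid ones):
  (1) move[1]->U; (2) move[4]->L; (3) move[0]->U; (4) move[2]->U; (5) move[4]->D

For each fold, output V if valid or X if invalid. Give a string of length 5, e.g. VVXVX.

Initial: RRRUR -> [(0, 0), (1, 0), (2, 0), (3, 0), (3, 1), (4, 1)]
Fold 1: move[1]->U => RURUR VALID
Fold 2: move[4]->L => RURUL VALID
Fold 3: move[0]->U => UURUL VALID
Fold 4: move[2]->U => UUUUL VALID
Fold 5: move[4]->D => UUUUD INVALID (collision), skipped

Answer: VVVVX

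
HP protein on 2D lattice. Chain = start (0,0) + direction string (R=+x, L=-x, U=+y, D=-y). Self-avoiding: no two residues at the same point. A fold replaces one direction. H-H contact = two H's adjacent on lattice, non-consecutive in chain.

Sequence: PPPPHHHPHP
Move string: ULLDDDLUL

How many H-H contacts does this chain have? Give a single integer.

Answer: 1

Derivation:
Positions: [(0, 0), (0, 1), (-1, 1), (-2, 1), (-2, 0), (-2, -1), (-2, -2), (-3, -2), (-3, -1), (-4, -1)]
H-H contact: residue 5 @(-2,-1) - residue 8 @(-3, -1)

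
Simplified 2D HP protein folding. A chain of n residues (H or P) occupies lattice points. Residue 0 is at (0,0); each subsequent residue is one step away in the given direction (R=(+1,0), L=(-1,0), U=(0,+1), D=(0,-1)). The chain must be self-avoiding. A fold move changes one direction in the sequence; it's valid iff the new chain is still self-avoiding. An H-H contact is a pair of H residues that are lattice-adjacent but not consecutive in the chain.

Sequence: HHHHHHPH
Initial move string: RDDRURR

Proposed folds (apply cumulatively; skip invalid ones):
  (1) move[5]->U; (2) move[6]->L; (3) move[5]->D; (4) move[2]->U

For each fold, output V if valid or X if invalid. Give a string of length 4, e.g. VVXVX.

Initial: RDDRURR -> [(0, 0), (1, 0), (1, -1), (1, -2), (2, -2), (2, -1), (3, -1), (4, -1)]
Fold 1: move[5]->U => RDDRUUR VALID
Fold 2: move[6]->L => RDDRUUL INVALID (collision), skipped
Fold 3: move[5]->D => RDDRUDR INVALID (collision), skipped
Fold 4: move[2]->U => RDURUUR INVALID (collision), skipped

Answer: VXXX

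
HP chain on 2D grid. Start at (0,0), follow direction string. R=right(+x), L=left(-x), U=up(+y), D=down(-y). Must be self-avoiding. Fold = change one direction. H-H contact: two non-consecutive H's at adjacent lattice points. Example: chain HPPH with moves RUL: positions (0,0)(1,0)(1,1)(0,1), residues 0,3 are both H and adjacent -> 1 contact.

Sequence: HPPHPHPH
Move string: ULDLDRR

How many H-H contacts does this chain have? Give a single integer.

Positions: [(0, 0), (0, 1), (-1, 1), (-1, 0), (-2, 0), (-2, -1), (-1, -1), (0, -1)]
H-H contact: residue 0 @(0,0) - residue 3 @(-1, 0)
H-H contact: residue 0 @(0,0) - residue 7 @(0, -1)

Answer: 2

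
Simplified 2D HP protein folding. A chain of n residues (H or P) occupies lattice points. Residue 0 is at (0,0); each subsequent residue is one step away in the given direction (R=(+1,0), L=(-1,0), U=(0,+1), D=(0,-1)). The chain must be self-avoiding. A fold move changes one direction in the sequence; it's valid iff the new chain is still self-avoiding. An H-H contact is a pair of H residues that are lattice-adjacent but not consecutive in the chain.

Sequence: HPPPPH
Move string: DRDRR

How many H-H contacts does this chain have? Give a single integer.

Positions: [(0, 0), (0, -1), (1, -1), (1, -2), (2, -2), (3, -2)]
No H-H contacts found.

Answer: 0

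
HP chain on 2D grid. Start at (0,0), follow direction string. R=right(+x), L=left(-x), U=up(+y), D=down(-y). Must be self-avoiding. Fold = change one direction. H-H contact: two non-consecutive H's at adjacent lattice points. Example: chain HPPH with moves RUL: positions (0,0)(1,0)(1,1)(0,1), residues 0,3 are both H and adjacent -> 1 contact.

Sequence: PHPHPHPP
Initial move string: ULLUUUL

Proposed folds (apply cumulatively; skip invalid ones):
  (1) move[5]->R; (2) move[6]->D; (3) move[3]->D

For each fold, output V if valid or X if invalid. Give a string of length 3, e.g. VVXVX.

Answer: XXX

Derivation:
Initial: ULLUUUL -> [(0, 0), (0, 1), (-1, 1), (-2, 1), (-2, 2), (-2, 3), (-2, 4), (-3, 4)]
Fold 1: move[5]->R => ULLUURL INVALID (collision), skipped
Fold 2: move[6]->D => ULLUUUD INVALID (collision), skipped
Fold 3: move[3]->D => ULLDUUL INVALID (collision), skipped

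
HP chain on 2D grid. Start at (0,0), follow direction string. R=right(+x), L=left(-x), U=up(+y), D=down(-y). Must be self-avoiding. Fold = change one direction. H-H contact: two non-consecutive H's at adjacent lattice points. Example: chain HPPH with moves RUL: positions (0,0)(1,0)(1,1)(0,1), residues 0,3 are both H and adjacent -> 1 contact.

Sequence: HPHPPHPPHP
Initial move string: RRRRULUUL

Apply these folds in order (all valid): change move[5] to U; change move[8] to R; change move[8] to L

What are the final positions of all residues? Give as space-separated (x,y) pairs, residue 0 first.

Initial moves: RRRRULUUL
Fold: move[5]->U => RRRRUUUUL (positions: [(0, 0), (1, 0), (2, 0), (3, 0), (4, 0), (4, 1), (4, 2), (4, 3), (4, 4), (3, 4)])
Fold: move[8]->R => RRRRUUUUR (positions: [(0, 0), (1, 0), (2, 0), (3, 0), (4, 0), (4, 1), (4, 2), (4, 3), (4, 4), (5, 4)])
Fold: move[8]->L => RRRRUUUUL (positions: [(0, 0), (1, 0), (2, 0), (3, 0), (4, 0), (4, 1), (4, 2), (4, 3), (4, 4), (3, 4)])

Answer: (0,0) (1,0) (2,0) (3,0) (4,0) (4,1) (4,2) (4,3) (4,4) (3,4)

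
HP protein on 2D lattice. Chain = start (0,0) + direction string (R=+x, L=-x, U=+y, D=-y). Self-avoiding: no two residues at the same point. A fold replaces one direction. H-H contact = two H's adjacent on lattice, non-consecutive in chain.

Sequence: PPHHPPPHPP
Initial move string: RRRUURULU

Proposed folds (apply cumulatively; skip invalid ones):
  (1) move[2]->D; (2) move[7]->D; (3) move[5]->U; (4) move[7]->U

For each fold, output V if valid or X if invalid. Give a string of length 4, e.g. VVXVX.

Answer: XXVV

Derivation:
Initial: RRRUURULU -> [(0, 0), (1, 0), (2, 0), (3, 0), (3, 1), (3, 2), (4, 2), (4, 3), (3, 3), (3, 4)]
Fold 1: move[2]->D => RRDUURULU INVALID (collision), skipped
Fold 2: move[7]->D => RRRUURUDU INVALID (collision), skipped
Fold 3: move[5]->U => RRRUUUULU VALID
Fold 4: move[7]->U => RRRUUUUUU VALID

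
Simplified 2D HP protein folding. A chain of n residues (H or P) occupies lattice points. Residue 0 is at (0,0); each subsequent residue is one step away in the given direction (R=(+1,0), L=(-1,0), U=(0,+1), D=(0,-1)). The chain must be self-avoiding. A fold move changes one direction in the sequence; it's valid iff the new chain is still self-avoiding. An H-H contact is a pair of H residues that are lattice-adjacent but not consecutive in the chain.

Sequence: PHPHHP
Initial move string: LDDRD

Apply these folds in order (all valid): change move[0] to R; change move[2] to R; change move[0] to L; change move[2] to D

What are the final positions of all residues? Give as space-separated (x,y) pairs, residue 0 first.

Answer: (0,0) (-1,0) (-1,-1) (-1,-2) (0,-2) (0,-3)

Derivation:
Initial moves: LDDRD
Fold: move[0]->R => RDDRD (positions: [(0, 0), (1, 0), (1, -1), (1, -2), (2, -2), (2, -3)])
Fold: move[2]->R => RDRRD (positions: [(0, 0), (1, 0), (1, -1), (2, -1), (3, -1), (3, -2)])
Fold: move[0]->L => LDRRD (positions: [(0, 0), (-1, 0), (-1, -1), (0, -1), (1, -1), (1, -2)])
Fold: move[2]->D => LDDRD (positions: [(0, 0), (-1, 0), (-1, -1), (-1, -2), (0, -2), (0, -3)])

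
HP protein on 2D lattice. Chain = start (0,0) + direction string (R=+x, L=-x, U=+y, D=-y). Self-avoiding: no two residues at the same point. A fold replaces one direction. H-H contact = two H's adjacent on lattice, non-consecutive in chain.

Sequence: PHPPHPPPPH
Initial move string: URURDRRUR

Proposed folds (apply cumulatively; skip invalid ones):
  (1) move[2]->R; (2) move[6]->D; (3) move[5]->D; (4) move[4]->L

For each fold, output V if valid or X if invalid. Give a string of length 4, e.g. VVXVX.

Initial: URURDRRUR -> [(0, 0), (0, 1), (1, 1), (1, 2), (2, 2), (2, 1), (3, 1), (4, 1), (4, 2), (5, 2)]
Fold 1: move[2]->R => URRRDRRUR VALID
Fold 2: move[6]->D => URRRDRDUR INVALID (collision), skipped
Fold 3: move[5]->D => URRRDDRUR VALID
Fold 4: move[4]->L => URRRLDRUR INVALID (collision), skipped

Answer: VXVX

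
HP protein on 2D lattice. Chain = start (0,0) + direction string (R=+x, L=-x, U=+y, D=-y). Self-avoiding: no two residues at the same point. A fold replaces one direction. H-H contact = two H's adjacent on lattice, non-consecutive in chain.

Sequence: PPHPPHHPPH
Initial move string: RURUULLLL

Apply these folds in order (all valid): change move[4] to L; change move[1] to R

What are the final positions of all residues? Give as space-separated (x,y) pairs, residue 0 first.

Initial moves: RURUULLLL
Fold: move[4]->L => RURULLLLL (positions: [(0, 0), (1, 0), (1, 1), (2, 1), (2, 2), (1, 2), (0, 2), (-1, 2), (-2, 2), (-3, 2)])
Fold: move[1]->R => RRRULLLLL (positions: [(0, 0), (1, 0), (2, 0), (3, 0), (3, 1), (2, 1), (1, 1), (0, 1), (-1, 1), (-2, 1)])

Answer: (0,0) (1,0) (2,0) (3,0) (3,1) (2,1) (1,1) (0,1) (-1,1) (-2,1)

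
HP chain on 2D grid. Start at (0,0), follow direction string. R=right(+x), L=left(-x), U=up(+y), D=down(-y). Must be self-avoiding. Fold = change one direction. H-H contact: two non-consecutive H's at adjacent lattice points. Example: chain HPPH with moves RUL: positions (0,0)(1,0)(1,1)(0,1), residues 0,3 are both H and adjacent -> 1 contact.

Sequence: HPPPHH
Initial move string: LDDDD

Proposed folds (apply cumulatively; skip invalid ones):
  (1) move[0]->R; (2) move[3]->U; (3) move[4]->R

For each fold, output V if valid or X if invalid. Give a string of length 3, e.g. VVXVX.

Initial: LDDDD -> [(0, 0), (-1, 0), (-1, -1), (-1, -2), (-1, -3), (-1, -4)]
Fold 1: move[0]->R => RDDDD VALID
Fold 2: move[3]->U => RDDUD INVALID (collision), skipped
Fold 3: move[4]->R => RDDDR VALID

Answer: VXV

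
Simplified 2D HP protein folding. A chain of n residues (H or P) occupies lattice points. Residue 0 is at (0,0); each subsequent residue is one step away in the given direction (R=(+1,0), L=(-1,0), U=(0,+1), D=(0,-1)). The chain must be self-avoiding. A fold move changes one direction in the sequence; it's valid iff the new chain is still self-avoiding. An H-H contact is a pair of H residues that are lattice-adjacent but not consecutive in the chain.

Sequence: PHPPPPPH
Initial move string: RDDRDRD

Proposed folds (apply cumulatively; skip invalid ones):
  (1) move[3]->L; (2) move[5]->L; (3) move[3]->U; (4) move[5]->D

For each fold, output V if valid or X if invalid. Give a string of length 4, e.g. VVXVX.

Answer: VVXV

Derivation:
Initial: RDDRDRD -> [(0, 0), (1, 0), (1, -1), (1, -2), (2, -2), (2, -3), (3, -3), (3, -4)]
Fold 1: move[3]->L => RDDLDRD VALID
Fold 2: move[5]->L => RDDLDLD VALID
Fold 3: move[3]->U => RDDUDLD INVALID (collision), skipped
Fold 4: move[5]->D => RDDLDDD VALID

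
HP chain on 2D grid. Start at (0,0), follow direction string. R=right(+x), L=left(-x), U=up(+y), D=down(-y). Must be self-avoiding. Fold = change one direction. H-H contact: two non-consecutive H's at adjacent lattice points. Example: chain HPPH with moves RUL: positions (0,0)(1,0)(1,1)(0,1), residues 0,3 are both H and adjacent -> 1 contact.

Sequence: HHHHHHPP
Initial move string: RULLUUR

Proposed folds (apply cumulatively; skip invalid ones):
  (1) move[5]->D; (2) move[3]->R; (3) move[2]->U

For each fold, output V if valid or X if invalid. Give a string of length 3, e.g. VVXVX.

Answer: XXV

Derivation:
Initial: RULLUUR -> [(0, 0), (1, 0), (1, 1), (0, 1), (-1, 1), (-1, 2), (-1, 3), (0, 3)]
Fold 1: move[5]->D => RULLUDR INVALID (collision), skipped
Fold 2: move[3]->R => RULRUUR INVALID (collision), skipped
Fold 3: move[2]->U => RUULUUR VALID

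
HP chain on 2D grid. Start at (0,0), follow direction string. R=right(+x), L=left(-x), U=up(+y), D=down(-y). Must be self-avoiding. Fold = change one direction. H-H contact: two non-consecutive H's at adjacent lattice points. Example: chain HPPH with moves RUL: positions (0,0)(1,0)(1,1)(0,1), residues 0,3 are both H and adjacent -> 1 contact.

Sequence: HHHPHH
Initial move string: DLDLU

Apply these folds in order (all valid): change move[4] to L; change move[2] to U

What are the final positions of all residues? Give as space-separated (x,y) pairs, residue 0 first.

Initial moves: DLDLU
Fold: move[4]->L => DLDLL (positions: [(0, 0), (0, -1), (-1, -1), (-1, -2), (-2, -2), (-3, -2)])
Fold: move[2]->U => DLULL (positions: [(0, 0), (0, -1), (-1, -1), (-1, 0), (-2, 0), (-3, 0)])

Answer: (0,0) (0,-1) (-1,-1) (-1,0) (-2,0) (-3,0)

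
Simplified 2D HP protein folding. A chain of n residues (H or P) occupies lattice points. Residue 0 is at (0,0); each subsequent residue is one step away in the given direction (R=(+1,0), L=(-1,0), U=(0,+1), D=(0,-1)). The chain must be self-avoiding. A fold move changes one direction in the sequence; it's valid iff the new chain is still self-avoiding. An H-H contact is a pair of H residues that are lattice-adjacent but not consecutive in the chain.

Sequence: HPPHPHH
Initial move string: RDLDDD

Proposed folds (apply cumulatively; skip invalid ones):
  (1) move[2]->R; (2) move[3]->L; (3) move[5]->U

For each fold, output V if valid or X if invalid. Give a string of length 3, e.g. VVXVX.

Answer: VXX

Derivation:
Initial: RDLDDD -> [(0, 0), (1, 0), (1, -1), (0, -1), (0, -2), (0, -3), (0, -4)]
Fold 1: move[2]->R => RDRDDD VALID
Fold 2: move[3]->L => RDRLDD INVALID (collision), skipped
Fold 3: move[5]->U => RDRDDU INVALID (collision), skipped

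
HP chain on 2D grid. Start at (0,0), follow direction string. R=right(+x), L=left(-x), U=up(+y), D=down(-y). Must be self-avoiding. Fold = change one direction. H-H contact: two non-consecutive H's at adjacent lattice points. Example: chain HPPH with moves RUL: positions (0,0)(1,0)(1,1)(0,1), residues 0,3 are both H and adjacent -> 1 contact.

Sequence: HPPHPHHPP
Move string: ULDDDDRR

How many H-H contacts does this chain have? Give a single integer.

Positions: [(0, 0), (0, 1), (-1, 1), (-1, 0), (-1, -1), (-1, -2), (-1, -3), (0, -3), (1, -3)]
H-H contact: residue 0 @(0,0) - residue 3 @(-1, 0)

Answer: 1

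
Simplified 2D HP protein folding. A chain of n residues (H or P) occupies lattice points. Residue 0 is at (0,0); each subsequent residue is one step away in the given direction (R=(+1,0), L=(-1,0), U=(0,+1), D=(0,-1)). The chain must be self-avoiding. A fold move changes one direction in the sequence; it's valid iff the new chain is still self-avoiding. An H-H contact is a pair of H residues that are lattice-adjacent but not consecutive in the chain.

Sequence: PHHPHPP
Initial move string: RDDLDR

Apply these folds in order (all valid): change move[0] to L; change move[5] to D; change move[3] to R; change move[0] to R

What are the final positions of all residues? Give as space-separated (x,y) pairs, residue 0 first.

Initial moves: RDDLDR
Fold: move[0]->L => LDDLDR (positions: [(0, 0), (-1, 0), (-1, -1), (-1, -2), (-2, -2), (-2, -3), (-1, -3)])
Fold: move[5]->D => LDDLDD (positions: [(0, 0), (-1, 0), (-1, -1), (-1, -2), (-2, -2), (-2, -3), (-2, -4)])
Fold: move[3]->R => LDDRDD (positions: [(0, 0), (-1, 0), (-1, -1), (-1, -2), (0, -2), (0, -3), (0, -4)])
Fold: move[0]->R => RDDRDD (positions: [(0, 0), (1, 0), (1, -1), (1, -2), (2, -2), (2, -3), (2, -4)])

Answer: (0,0) (1,0) (1,-1) (1,-2) (2,-2) (2,-3) (2,-4)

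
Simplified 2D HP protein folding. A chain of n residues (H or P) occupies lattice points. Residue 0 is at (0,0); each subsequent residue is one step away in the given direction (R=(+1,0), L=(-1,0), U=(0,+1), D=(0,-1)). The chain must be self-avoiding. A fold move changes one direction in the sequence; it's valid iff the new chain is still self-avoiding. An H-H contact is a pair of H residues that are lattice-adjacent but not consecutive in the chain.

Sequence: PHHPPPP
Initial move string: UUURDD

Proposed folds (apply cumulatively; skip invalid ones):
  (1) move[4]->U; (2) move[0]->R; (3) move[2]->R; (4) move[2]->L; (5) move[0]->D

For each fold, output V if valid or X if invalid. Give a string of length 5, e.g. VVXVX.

Initial: UUURDD -> [(0, 0), (0, 1), (0, 2), (0, 3), (1, 3), (1, 2), (1, 1)]
Fold 1: move[4]->U => UUURUD INVALID (collision), skipped
Fold 2: move[0]->R => RUURDD VALID
Fold 3: move[2]->R => RURRDD VALID
Fold 4: move[2]->L => RULRDD INVALID (collision), skipped
Fold 5: move[0]->D => DURRDD INVALID (collision), skipped

Answer: XVVXX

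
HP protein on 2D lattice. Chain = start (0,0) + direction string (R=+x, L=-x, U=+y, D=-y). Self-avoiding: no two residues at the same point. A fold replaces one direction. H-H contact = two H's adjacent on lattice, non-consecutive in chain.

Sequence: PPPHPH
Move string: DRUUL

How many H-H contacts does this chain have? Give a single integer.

Answer: 0

Derivation:
Positions: [(0, 0), (0, -1), (1, -1), (1, 0), (1, 1), (0, 1)]
No H-H contacts found.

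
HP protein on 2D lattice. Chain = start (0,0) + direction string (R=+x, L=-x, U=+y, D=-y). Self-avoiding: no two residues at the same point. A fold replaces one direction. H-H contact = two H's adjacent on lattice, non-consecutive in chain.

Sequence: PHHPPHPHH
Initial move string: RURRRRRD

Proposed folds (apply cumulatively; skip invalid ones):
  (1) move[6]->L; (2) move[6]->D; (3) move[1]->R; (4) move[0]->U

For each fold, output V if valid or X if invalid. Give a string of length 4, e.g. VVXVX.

Initial: RURRRRRD -> [(0, 0), (1, 0), (1, 1), (2, 1), (3, 1), (4, 1), (5, 1), (6, 1), (6, 0)]
Fold 1: move[6]->L => RURRRRLD INVALID (collision), skipped
Fold 2: move[6]->D => RURRRRDD VALID
Fold 3: move[1]->R => RRRRRRDD VALID
Fold 4: move[0]->U => URRRRRDD VALID

Answer: XVVV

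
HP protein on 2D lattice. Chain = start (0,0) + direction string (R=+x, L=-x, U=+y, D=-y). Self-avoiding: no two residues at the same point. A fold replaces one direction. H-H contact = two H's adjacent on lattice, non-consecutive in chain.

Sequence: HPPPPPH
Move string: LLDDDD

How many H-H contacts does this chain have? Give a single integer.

Answer: 0

Derivation:
Positions: [(0, 0), (-1, 0), (-2, 0), (-2, -1), (-2, -2), (-2, -3), (-2, -4)]
No H-H contacts found.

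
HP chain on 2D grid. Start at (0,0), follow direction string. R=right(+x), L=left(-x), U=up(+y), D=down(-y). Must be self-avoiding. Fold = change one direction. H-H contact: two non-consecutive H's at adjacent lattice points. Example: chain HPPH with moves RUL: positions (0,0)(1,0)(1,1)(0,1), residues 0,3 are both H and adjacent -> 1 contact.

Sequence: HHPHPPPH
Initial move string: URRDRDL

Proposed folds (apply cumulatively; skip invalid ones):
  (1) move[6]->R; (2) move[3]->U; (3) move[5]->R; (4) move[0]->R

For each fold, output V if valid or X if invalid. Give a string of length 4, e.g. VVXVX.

Initial: URRDRDL -> [(0, 0), (0, 1), (1, 1), (2, 1), (2, 0), (3, 0), (3, -1), (2, -1)]
Fold 1: move[6]->R => URRDRDR VALID
Fold 2: move[3]->U => URRURDR VALID
Fold 3: move[5]->R => URRURRR VALID
Fold 4: move[0]->R => RRRURRR VALID

Answer: VVVV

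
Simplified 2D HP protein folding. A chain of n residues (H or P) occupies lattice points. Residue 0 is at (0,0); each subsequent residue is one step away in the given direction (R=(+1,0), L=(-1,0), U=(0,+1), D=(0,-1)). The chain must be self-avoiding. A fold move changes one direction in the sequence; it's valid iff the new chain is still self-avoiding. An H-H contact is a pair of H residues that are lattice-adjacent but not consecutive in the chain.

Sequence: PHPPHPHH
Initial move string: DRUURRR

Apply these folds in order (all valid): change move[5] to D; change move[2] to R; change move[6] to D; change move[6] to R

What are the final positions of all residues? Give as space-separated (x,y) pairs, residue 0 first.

Initial moves: DRUURRR
Fold: move[5]->D => DRUURDR (positions: [(0, 0), (0, -1), (1, -1), (1, 0), (1, 1), (2, 1), (2, 0), (3, 0)])
Fold: move[2]->R => DRRURDR (positions: [(0, 0), (0, -1), (1, -1), (2, -1), (2, 0), (3, 0), (3, -1), (4, -1)])
Fold: move[6]->D => DRRURDD (positions: [(0, 0), (0, -1), (1, -1), (2, -1), (2, 0), (3, 0), (3, -1), (3, -2)])
Fold: move[6]->R => DRRURDR (positions: [(0, 0), (0, -1), (1, -1), (2, -1), (2, 0), (3, 0), (3, -1), (4, -1)])

Answer: (0,0) (0,-1) (1,-1) (2,-1) (2,0) (3,0) (3,-1) (4,-1)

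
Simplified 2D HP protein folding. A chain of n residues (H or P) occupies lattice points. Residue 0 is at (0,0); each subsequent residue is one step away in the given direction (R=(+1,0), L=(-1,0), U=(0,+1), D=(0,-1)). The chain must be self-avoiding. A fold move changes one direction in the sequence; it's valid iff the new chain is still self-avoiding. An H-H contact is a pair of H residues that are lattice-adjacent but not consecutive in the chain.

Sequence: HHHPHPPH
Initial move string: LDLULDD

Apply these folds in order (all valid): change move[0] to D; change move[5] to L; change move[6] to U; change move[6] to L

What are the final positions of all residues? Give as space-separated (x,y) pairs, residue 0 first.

Initial moves: LDLULDD
Fold: move[0]->D => DDLULDD (positions: [(0, 0), (0, -1), (0, -2), (-1, -2), (-1, -1), (-2, -1), (-2, -2), (-2, -3)])
Fold: move[5]->L => DDLULLD (positions: [(0, 0), (0, -1), (0, -2), (-1, -2), (-1, -1), (-2, -1), (-3, -1), (-3, -2)])
Fold: move[6]->U => DDLULLU (positions: [(0, 0), (0, -1), (0, -2), (-1, -2), (-1, -1), (-2, -1), (-3, -1), (-3, 0)])
Fold: move[6]->L => DDLULLL (positions: [(0, 0), (0, -1), (0, -2), (-1, -2), (-1, -1), (-2, -1), (-3, -1), (-4, -1)])

Answer: (0,0) (0,-1) (0,-2) (-1,-2) (-1,-1) (-2,-1) (-3,-1) (-4,-1)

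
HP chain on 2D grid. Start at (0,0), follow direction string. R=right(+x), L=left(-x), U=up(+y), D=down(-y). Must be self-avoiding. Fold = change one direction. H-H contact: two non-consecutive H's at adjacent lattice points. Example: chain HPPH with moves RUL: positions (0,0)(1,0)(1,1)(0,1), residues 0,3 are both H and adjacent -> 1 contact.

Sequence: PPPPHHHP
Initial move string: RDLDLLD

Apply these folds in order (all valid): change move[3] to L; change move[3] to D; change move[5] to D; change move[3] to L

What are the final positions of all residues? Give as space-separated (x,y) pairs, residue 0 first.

Initial moves: RDLDLLD
Fold: move[3]->L => RDLLLLD (positions: [(0, 0), (1, 0), (1, -1), (0, -1), (-1, -1), (-2, -1), (-3, -1), (-3, -2)])
Fold: move[3]->D => RDLDLLD (positions: [(0, 0), (1, 0), (1, -1), (0, -1), (0, -2), (-1, -2), (-2, -2), (-2, -3)])
Fold: move[5]->D => RDLDLDD (positions: [(0, 0), (1, 0), (1, -1), (0, -1), (0, -2), (-1, -2), (-1, -3), (-1, -4)])
Fold: move[3]->L => RDLLLDD (positions: [(0, 0), (1, 0), (1, -1), (0, -1), (-1, -1), (-2, -1), (-2, -2), (-2, -3)])

Answer: (0,0) (1,0) (1,-1) (0,-1) (-1,-1) (-2,-1) (-2,-2) (-2,-3)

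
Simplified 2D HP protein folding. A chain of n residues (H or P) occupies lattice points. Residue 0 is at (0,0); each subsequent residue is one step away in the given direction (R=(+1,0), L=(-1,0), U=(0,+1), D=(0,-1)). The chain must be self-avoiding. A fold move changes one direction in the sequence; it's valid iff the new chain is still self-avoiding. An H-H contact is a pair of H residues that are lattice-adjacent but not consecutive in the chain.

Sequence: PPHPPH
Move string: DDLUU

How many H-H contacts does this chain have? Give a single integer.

Answer: 0

Derivation:
Positions: [(0, 0), (0, -1), (0, -2), (-1, -2), (-1, -1), (-1, 0)]
No H-H contacts found.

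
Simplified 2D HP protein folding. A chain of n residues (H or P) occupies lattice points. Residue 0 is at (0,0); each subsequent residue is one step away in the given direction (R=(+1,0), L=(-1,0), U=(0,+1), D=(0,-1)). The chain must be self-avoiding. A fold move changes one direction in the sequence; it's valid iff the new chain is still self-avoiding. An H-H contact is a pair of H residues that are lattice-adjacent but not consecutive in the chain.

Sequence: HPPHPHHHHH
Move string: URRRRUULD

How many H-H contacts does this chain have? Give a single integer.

Answer: 1

Derivation:
Positions: [(0, 0), (0, 1), (1, 1), (2, 1), (3, 1), (4, 1), (4, 2), (4, 3), (3, 3), (3, 2)]
H-H contact: residue 6 @(4,2) - residue 9 @(3, 2)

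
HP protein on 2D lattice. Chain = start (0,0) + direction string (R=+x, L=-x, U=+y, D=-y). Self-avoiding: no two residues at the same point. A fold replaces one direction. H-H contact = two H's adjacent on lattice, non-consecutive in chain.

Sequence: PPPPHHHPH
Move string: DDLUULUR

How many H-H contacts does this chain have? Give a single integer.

Answer: 1

Derivation:
Positions: [(0, 0), (0, -1), (0, -2), (-1, -2), (-1, -1), (-1, 0), (-2, 0), (-2, 1), (-1, 1)]
H-H contact: residue 5 @(-1,0) - residue 8 @(-1, 1)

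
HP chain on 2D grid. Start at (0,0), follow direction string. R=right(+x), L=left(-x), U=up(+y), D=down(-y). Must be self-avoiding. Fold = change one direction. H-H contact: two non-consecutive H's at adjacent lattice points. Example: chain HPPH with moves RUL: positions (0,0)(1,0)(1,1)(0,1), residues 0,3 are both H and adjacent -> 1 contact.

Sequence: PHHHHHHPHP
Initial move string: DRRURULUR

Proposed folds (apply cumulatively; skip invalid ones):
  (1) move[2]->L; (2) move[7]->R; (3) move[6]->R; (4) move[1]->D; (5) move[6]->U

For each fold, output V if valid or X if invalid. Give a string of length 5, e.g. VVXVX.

Answer: XXVVV

Derivation:
Initial: DRRURULUR -> [(0, 0), (0, -1), (1, -1), (2, -1), (2, 0), (3, 0), (3, 1), (2, 1), (2, 2), (3, 2)]
Fold 1: move[2]->L => DRLURULUR INVALID (collision), skipped
Fold 2: move[7]->R => DRRURULRR INVALID (collision), skipped
Fold 3: move[6]->R => DRRURURUR VALID
Fold 4: move[1]->D => DDRURURUR VALID
Fold 5: move[6]->U => DDRURUUUR VALID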